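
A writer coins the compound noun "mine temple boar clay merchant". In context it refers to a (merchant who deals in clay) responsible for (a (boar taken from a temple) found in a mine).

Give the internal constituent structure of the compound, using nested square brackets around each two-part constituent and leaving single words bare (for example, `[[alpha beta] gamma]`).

Whole compound: head "merchant" (specifically "clay merchant"), modifier "mine temple boar".
Within "mine temple boar", the head is "boar" (specifically "temple boar") and the modifier is "mine".
Within "temple boar", the head is "boar" and the modifier is "temple".
Within "clay merchant", the head is "merchant" and the modifier is "clay".
So the structure is [[mine [temple boar]] [clay merchant]].

[[mine [temple boar]] [clay merchant]]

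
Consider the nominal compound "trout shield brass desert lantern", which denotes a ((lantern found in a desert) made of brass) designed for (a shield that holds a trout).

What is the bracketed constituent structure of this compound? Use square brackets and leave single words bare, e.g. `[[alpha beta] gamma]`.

The outermost head in the paraphrase is "lantern" (specifically "brass desert lantern"), modified by "trout shield".
Inside "trout shield": head "shield", modifier "trout".
Inside "brass desert lantern": head "lantern" (specifically "desert lantern"), modifier "brass".
Inside "desert lantern": head "lantern", modifier "desert".
Assembled: [[trout shield] [brass [desert lantern]]].

[[trout shield] [brass [desert lantern]]]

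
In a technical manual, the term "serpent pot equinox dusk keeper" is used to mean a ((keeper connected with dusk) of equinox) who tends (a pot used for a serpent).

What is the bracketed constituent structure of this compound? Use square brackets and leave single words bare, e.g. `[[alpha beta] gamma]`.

Whole compound: head "keeper" (specifically "equinox dusk keeper"), modifier "serpent pot".
Inside "serpent pot": head "pot", modifier "serpent".
Inside "equinox dusk keeper": head "keeper" (specifically "dusk keeper"), modifier "equinox".
Inside "dusk keeper": head "keeper", modifier "dusk".
So the structure is [[serpent pot] [equinox [dusk keeper]]].

[[serpent pot] [equinox [dusk keeper]]]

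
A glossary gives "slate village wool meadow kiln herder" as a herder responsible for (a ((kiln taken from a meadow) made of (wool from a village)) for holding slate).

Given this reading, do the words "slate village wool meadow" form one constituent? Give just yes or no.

The top-level split is [slate village wool meadow kiln] [herder]; the full structure is [[slate [[village wool] [meadow kiln]]] herder].
"slate village wool meadow" straddles a constituent boundary, so it is not a single unit.

no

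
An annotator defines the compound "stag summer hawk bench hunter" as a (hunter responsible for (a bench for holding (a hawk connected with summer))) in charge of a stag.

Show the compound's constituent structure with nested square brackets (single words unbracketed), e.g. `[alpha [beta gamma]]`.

Overall it is a kind of hunter (specifically "summer hawk bench hunter"); the modifier is "stag".
"summer hawk bench hunter" → head "hunter", modifier "summer hawk bench".
"summer hawk bench" → head "bench", modifier "summer hawk".
"summer hawk" → head "hawk", modifier "summer".
Assembled: [stag [[[summer hawk] bench] hunter]].

[stag [[[summer hawk] bench] hunter]]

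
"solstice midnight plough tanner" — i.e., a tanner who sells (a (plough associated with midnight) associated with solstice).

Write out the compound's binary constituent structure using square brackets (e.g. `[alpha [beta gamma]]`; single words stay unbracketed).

At the top level: head "tanner"; modifier "solstice midnight plough".
Inside "solstice midnight plough": head "plough" (specifically "midnight plough"), modifier "solstice".
Inside "midnight plough": head "plough", modifier "midnight".
Putting it together: [[solstice [midnight plough]] tanner].

[[solstice [midnight plough]] tanner]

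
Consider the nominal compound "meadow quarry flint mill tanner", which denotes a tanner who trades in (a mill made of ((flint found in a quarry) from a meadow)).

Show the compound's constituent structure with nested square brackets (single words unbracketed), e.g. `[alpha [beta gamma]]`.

[[[meadow [quarry flint]] mill] tanner]

Whole compound: head "tanner", modifier "meadow quarry flint mill".
"meadow quarry flint mill" → head "mill", modifier "meadow quarry flint".
"meadow quarry flint" → head "flint" (specifically "quarry flint"), modifier "meadow".
"quarry flint" → head "flint", modifier "quarry".
So the structure is [[[meadow [quarry flint]] mill] tanner].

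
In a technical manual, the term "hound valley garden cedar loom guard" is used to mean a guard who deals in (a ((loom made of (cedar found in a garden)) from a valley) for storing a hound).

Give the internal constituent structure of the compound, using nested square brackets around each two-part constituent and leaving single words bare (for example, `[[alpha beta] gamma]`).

[[hound [valley [[garden cedar] loom]]] guard]

Overall it is a kind of guard; the modifier is "hound valley garden cedar loom".
"hound valley garden cedar loom" → head "loom" (specifically "valley garden cedar loom"), modifier "hound".
"valley garden cedar loom" → head "loom" (specifically "garden cedar loom"), modifier "valley".
"garden cedar loom" → head "loom", modifier "garden cedar".
"garden cedar" → head "cedar", modifier "garden".
So the structure is [[hound [valley [[garden cedar] loom]]] guard].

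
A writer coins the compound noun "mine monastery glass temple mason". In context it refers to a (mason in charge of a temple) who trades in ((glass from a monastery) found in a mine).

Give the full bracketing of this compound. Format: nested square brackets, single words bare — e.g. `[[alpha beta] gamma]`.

[[mine [monastery glass]] [temple mason]]

Whole compound: head "mason" (specifically "temple mason"), modifier "mine monastery glass".
"mine monastery glass" → head "glass" (specifically "monastery glass"), modifier "mine".
"monastery glass" → head "glass", modifier "monastery".
"temple mason" → head "mason", modifier "temple".
Putting it together: [[mine [monastery glass]] [temple mason]].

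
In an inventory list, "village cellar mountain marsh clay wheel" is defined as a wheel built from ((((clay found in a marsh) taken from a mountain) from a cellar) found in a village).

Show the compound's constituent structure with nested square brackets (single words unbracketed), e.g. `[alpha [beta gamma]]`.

[[village [cellar [mountain [marsh clay]]]] wheel]

The outermost head in the paraphrase is "wheel", modified by "village cellar mountain marsh clay".
Inside "village cellar mountain marsh clay": head "clay" (specifically "cellar mountain marsh clay"), modifier "village".
Inside "cellar mountain marsh clay": head "clay" (specifically "mountain marsh clay"), modifier "cellar".
Inside "mountain marsh clay": head "clay" (specifically "marsh clay"), modifier "mountain".
Inside "marsh clay": head "clay", modifier "marsh".
Assembled: [[village [cellar [mountain [marsh clay]]]] wheel].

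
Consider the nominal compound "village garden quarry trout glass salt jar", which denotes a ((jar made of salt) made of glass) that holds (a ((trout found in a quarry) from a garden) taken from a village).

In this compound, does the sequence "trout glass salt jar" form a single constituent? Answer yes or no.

The top-level split is [village garden quarry trout] [glass salt jar]; the full structure is [[village [garden [quarry trout]]] [glass [salt jar]]].
"trout glass salt jar" straddles a constituent boundary, so it is not a single unit.

no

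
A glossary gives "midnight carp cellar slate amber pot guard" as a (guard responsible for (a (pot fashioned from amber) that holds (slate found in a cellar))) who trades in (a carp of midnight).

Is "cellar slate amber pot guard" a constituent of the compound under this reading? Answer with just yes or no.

The paraphrase groups the words so that "cellar slate amber pot guard" is one unit: it corresponds to a single parenthesized sub-phrase.
The full structure is [[midnight carp] [[[cellar slate] [amber pot]] guard]], in which [cellar slate amber pot guard] is a constituent.

yes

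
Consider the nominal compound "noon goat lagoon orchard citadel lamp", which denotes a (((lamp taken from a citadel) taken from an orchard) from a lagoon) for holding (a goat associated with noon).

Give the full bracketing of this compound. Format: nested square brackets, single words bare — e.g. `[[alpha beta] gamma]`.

[[noon goat] [lagoon [orchard [citadel lamp]]]]

The outermost head in the paraphrase is "lamp" (specifically "lagoon orchard citadel lamp"), modified by "noon goat".
Inside "noon goat": head "goat", modifier "noon".
Inside "lagoon orchard citadel lamp": head "lamp" (specifically "orchard citadel lamp"), modifier "lagoon".
Inside "orchard citadel lamp": head "lamp" (specifically "citadel lamp"), modifier "orchard".
Inside "citadel lamp": head "lamp", modifier "citadel".
Assembled: [[noon goat] [lagoon [orchard [citadel lamp]]]].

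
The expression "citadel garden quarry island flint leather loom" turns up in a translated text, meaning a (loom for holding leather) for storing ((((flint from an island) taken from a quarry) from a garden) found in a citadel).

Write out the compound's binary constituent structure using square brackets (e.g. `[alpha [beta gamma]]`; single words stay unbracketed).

Whole compound: head "loom" (specifically "leather loom"), modifier "citadel garden quarry island flint".
Inside "citadel garden quarry island flint": head "flint" (specifically "garden quarry island flint"), modifier "citadel".
Inside "garden quarry island flint": head "flint" (specifically "quarry island flint"), modifier "garden".
Inside "quarry island flint": head "flint" (specifically "island flint"), modifier "quarry".
Inside "island flint": head "flint", modifier "island".
Inside "leather loom": head "loom", modifier "leather".
Putting it together: [[citadel [garden [quarry [island flint]]]] [leather loom]].

[[citadel [garden [quarry [island flint]]]] [leather loom]]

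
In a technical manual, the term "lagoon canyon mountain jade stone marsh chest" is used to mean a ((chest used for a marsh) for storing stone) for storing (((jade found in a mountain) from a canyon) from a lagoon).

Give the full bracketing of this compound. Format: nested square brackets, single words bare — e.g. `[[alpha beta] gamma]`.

[[lagoon [canyon [mountain jade]]] [stone [marsh chest]]]

At the top level: head "chest" (specifically "stone marsh chest"); modifier "lagoon canyon mountain jade".
Inside "lagoon canyon mountain jade": head "jade" (specifically "canyon mountain jade"), modifier "lagoon".
Inside "canyon mountain jade": head "jade" (specifically "mountain jade"), modifier "canyon".
Inside "mountain jade": head "jade", modifier "mountain".
Inside "stone marsh chest": head "chest" (specifically "marsh chest"), modifier "stone".
Inside "marsh chest": head "chest", modifier "marsh".
So the structure is [[lagoon [canyon [mountain jade]]] [stone [marsh chest]]].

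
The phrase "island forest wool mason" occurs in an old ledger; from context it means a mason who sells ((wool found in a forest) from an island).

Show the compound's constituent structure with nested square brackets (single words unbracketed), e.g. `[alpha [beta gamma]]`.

[[island [forest wool]] mason]

The outermost head in the paraphrase is "mason", modified by "island forest wool".
"island forest wool" → head "wool" (specifically "forest wool"), modifier "island".
"forest wool" → head "wool", modifier "forest".
Assembled: [[island [forest wool]] mason].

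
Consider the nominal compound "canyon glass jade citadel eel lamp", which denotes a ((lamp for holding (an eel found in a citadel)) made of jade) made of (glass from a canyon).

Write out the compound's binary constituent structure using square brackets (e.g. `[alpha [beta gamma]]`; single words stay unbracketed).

Whole compound: head "lamp" (specifically "jade citadel eel lamp"), modifier "canyon glass".
"canyon glass" → head "glass", modifier "canyon".
"jade citadel eel lamp" → head "lamp" (specifically "citadel eel lamp"), modifier "jade".
"citadel eel lamp" → head "lamp", modifier "citadel eel".
"citadel eel" → head "eel", modifier "citadel".
Assembled: [[canyon glass] [jade [[citadel eel] lamp]]].

[[canyon glass] [jade [[citadel eel] lamp]]]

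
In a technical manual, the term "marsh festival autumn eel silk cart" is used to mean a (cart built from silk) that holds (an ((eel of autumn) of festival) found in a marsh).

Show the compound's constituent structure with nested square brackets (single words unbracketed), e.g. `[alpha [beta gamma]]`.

Overall it is a kind of cart (specifically "silk cart"); the modifier is "marsh festival autumn eel".
"marsh festival autumn eel" → head "eel" (specifically "festival autumn eel"), modifier "marsh".
"festival autumn eel" → head "eel" (specifically "autumn eel"), modifier "festival".
"autumn eel" → head "eel", modifier "autumn".
"silk cart" → head "cart", modifier "silk".
So the structure is [[marsh [festival [autumn eel]]] [silk cart]].

[[marsh [festival [autumn eel]]] [silk cart]]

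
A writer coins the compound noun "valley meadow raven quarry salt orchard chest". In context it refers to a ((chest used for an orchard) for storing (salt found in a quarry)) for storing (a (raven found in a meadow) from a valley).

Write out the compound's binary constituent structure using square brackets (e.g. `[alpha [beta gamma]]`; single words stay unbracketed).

[[valley [meadow raven]] [[quarry salt] [orchard chest]]]

At the top level: head "chest" (specifically "quarry salt orchard chest"); modifier "valley meadow raven".
Within "valley meadow raven", the head is "raven" (specifically "meadow raven") and the modifier is "valley".
Within "meadow raven", the head is "raven" and the modifier is "meadow".
Within "quarry salt orchard chest", the head is "chest" (specifically "orchard chest") and the modifier is "quarry salt".
Within "quarry salt", the head is "salt" and the modifier is "quarry".
Within "orchard chest", the head is "chest" and the modifier is "orchard".
Assembled: [[valley [meadow raven]] [[quarry salt] [orchard chest]]].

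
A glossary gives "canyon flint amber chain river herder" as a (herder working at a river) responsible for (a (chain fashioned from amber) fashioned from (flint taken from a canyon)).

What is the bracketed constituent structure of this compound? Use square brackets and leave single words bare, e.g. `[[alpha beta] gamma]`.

Whole compound: head "herder" (specifically "river herder"), modifier "canyon flint amber chain".
"canyon flint amber chain" → head "chain" (specifically "amber chain"), modifier "canyon flint".
"canyon flint" → head "flint", modifier "canyon".
"amber chain" → head "chain", modifier "amber".
"river herder" → head "herder", modifier "river".
Putting it together: [[[canyon flint] [amber chain]] [river herder]].

[[[canyon flint] [amber chain]] [river herder]]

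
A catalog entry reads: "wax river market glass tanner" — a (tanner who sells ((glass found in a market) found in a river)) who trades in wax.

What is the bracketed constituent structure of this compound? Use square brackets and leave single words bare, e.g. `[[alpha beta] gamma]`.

Whole compound: head "tanner" (specifically "river market glass tanner"), modifier "wax".
Inside "river market glass tanner": head "tanner", modifier "river market glass".
Inside "river market glass": head "glass" (specifically "market glass"), modifier "river".
Inside "market glass": head "glass", modifier "market".
So the structure is [wax [[river [market glass]] tanner]].

[wax [[river [market glass]] tanner]]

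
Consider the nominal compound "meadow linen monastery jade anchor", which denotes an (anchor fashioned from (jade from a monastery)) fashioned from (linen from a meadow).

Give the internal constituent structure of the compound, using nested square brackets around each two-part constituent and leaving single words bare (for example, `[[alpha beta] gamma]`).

Overall it is a kind of anchor (specifically "monastery jade anchor"); the modifier is "meadow linen".
Within "meadow linen", the head is "linen" and the modifier is "meadow".
Within "monastery jade anchor", the head is "anchor" and the modifier is "monastery jade".
Within "monastery jade", the head is "jade" and the modifier is "monastery".
Putting it together: [[meadow linen] [[monastery jade] anchor]].

[[meadow linen] [[monastery jade] anchor]]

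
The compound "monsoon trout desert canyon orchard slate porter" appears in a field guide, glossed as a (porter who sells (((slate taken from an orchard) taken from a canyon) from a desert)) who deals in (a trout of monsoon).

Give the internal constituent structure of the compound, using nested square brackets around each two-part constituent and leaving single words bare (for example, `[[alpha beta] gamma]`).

Whole compound: head "porter" (specifically "desert canyon orchard slate porter"), modifier "monsoon trout".
Inside "monsoon trout": head "trout", modifier "monsoon".
Inside "desert canyon orchard slate porter": head "porter", modifier "desert canyon orchard slate".
Inside "desert canyon orchard slate": head "slate" (specifically "canyon orchard slate"), modifier "desert".
Inside "canyon orchard slate": head "slate" (specifically "orchard slate"), modifier "canyon".
Inside "orchard slate": head "slate", modifier "orchard".
Assembled: [[monsoon trout] [[desert [canyon [orchard slate]]] porter]].

[[monsoon trout] [[desert [canyon [orchard slate]]] porter]]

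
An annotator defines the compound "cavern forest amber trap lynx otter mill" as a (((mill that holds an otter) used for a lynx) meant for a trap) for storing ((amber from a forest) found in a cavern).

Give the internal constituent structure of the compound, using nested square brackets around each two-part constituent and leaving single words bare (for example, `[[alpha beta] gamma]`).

The outermost head in the paraphrase is "mill" (specifically "trap lynx otter mill"), modified by "cavern forest amber".
"cavern forest amber" → head "amber" (specifically "forest amber"), modifier "cavern".
"forest amber" → head "amber", modifier "forest".
"trap lynx otter mill" → head "mill" (specifically "lynx otter mill"), modifier "trap".
"lynx otter mill" → head "mill" (specifically "otter mill"), modifier "lynx".
"otter mill" → head "mill", modifier "otter".
Assembled: [[cavern [forest amber]] [trap [lynx [otter mill]]]].

[[cavern [forest amber]] [trap [lynx [otter mill]]]]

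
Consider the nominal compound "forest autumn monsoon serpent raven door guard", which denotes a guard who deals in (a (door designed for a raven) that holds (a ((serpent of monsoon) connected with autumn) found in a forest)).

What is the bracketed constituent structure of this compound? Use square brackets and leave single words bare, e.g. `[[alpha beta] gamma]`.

Overall it is a kind of guard; the modifier is "forest autumn monsoon serpent raven door".
Within "forest autumn monsoon serpent raven door", the head is "door" (specifically "raven door") and the modifier is "forest autumn monsoon serpent".
Within "forest autumn monsoon serpent", the head is "serpent" (specifically "autumn monsoon serpent") and the modifier is "forest".
Within "autumn monsoon serpent", the head is "serpent" (specifically "monsoon serpent") and the modifier is "autumn".
Within "monsoon serpent", the head is "serpent" and the modifier is "monsoon".
Within "raven door", the head is "door" and the modifier is "raven".
So the structure is [[[forest [autumn [monsoon serpent]]] [raven door]] guard].

[[[forest [autumn [monsoon serpent]]] [raven door]] guard]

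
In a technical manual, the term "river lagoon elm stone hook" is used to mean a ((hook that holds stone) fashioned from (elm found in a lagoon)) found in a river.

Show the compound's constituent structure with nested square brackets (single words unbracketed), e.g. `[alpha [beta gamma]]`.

At the top level: head "hook" (specifically "lagoon elm stone hook"); modifier "river".
"lagoon elm stone hook" → head "hook" (specifically "stone hook"), modifier "lagoon elm".
"lagoon elm" → head "elm", modifier "lagoon".
"stone hook" → head "hook", modifier "stone".
Assembled: [river [[lagoon elm] [stone hook]]].

[river [[lagoon elm] [stone hook]]]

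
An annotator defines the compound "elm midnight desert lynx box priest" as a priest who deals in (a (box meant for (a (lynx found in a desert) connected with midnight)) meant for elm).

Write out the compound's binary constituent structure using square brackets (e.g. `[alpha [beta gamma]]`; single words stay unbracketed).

[[elm [[midnight [desert lynx]] box]] priest]

The outermost head in the paraphrase is "priest", modified by "elm midnight desert lynx box".
"elm midnight desert lynx box" → head "box" (specifically "midnight desert lynx box"), modifier "elm".
"midnight desert lynx box" → head "box", modifier "midnight desert lynx".
"midnight desert lynx" → head "lynx" (specifically "desert lynx"), modifier "midnight".
"desert lynx" → head "lynx", modifier "desert".
Assembled: [[elm [[midnight [desert lynx]] box]] priest].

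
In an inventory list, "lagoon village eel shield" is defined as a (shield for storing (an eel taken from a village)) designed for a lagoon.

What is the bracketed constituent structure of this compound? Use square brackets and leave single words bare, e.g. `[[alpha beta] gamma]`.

The outermost head in the paraphrase is "shield" (specifically "village eel shield"), modified by "lagoon".
Inside "village eel shield": head "shield", modifier "village eel".
Inside "village eel": head "eel", modifier "village".
Assembled: [lagoon [[village eel] shield]].

[lagoon [[village eel] shield]]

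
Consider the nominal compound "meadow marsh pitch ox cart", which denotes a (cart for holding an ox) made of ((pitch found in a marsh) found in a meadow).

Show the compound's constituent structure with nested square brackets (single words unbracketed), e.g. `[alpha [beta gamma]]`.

The outermost head in the paraphrase is "cart" (specifically "ox cart"), modified by "meadow marsh pitch".
Inside "meadow marsh pitch": head "pitch" (specifically "marsh pitch"), modifier "meadow".
Inside "marsh pitch": head "pitch", modifier "marsh".
Inside "ox cart": head "cart", modifier "ox".
Assembled: [[meadow [marsh pitch]] [ox cart]].

[[meadow [marsh pitch]] [ox cart]]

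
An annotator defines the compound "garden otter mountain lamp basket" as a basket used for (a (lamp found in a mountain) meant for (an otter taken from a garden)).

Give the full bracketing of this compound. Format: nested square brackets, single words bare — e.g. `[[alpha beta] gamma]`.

[[[garden otter] [mountain lamp]] basket]

At the top level: head "basket"; modifier "garden otter mountain lamp".
"garden otter mountain lamp" → head "lamp" (specifically "mountain lamp"), modifier "garden otter".
"garden otter" → head "otter", modifier "garden".
"mountain lamp" → head "lamp", modifier "mountain".
So the structure is [[[garden otter] [mountain lamp]] basket].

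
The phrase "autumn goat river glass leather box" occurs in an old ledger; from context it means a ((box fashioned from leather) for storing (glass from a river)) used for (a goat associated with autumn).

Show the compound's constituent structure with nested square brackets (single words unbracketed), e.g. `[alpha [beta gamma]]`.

At the top level: head "box" (specifically "river glass leather box"); modifier "autumn goat".
Inside "autumn goat": head "goat", modifier "autumn".
Inside "river glass leather box": head "box" (specifically "leather box"), modifier "river glass".
Inside "river glass": head "glass", modifier "river".
Inside "leather box": head "box", modifier "leather".
Assembled: [[autumn goat] [[river glass] [leather box]]].

[[autumn goat] [[river glass] [leather box]]]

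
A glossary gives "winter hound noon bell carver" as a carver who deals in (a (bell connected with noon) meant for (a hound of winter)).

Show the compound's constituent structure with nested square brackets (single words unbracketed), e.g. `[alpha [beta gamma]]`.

[[[winter hound] [noon bell]] carver]

Whole compound: head "carver", modifier "winter hound noon bell".
Inside "winter hound noon bell": head "bell" (specifically "noon bell"), modifier "winter hound".
Inside "winter hound": head "hound", modifier "winter".
Inside "noon bell": head "bell", modifier "noon".
Putting it together: [[[winter hound] [noon bell]] carver].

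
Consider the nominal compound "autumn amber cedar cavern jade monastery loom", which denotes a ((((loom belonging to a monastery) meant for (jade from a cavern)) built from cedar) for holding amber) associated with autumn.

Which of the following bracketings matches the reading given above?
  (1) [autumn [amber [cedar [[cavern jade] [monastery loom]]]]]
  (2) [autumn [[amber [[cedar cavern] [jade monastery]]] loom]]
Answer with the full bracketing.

The paraphrase's head is the "loom" part ("amber cedar cavern jade monastery loom"); its modifier is "autumn".
That top-level split, carried through the inner groups, gives [autumn [amber [cedar [[cavern jade] [monastery loom]]]]].

[autumn [amber [cedar [[cavern jade] [monastery loom]]]]]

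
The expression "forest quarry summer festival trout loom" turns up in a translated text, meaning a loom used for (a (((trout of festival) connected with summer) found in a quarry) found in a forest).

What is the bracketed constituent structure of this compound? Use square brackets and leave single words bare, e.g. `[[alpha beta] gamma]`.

Overall it is a kind of loom; the modifier is "forest quarry summer festival trout".
"forest quarry summer festival trout" → head "trout" (specifically "quarry summer festival trout"), modifier "forest".
"quarry summer festival trout" → head "trout" (specifically "summer festival trout"), modifier "quarry".
"summer festival trout" → head "trout" (specifically "festival trout"), modifier "summer".
"festival trout" → head "trout", modifier "festival".
So the structure is [[forest [quarry [summer [festival trout]]]] loom].

[[forest [quarry [summer [festival trout]]]] loom]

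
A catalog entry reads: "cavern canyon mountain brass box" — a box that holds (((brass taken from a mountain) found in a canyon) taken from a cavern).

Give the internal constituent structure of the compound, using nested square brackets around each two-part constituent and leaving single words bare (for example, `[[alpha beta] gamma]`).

[[cavern [canyon [mountain brass]]] box]

Whole compound: head "box", modifier "cavern canyon mountain brass".
Within "cavern canyon mountain brass", the head is "brass" (specifically "canyon mountain brass") and the modifier is "cavern".
Within "canyon mountain brass", the head is "brass" (specifically "mountain brass") and the modifier is "canyon".
Within "mountain brass", the head is "brass" and the modifier is "mountain".
Assembled: [[cavern [canyon [mountain brass]]] box].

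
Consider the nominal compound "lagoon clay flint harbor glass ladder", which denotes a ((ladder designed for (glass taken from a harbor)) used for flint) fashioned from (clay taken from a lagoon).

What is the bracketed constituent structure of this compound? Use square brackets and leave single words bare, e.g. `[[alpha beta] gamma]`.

Whole compound: head "ladder" (specifically "flint harbor glass ladder"), modifier "lagoon clay".
Within "lagoon clay", the head is "clay" and the modifier is "lagoon".
Within "flint harbor glass ladder", the head is "ladder" (specifically "harbor glass ladder") and the modifier is "flint".
Within "harbor glass ladder", the head is "ladder" and the modifier is "harbor glass".
Within "harbor glass", the head is "glass" and the modifier is "harbor".
Assembled: [[lagoon clay] [flint [[harbor glass] ladder]]].

[[lagoon clay] [flint [[harbor glass] ladder]]]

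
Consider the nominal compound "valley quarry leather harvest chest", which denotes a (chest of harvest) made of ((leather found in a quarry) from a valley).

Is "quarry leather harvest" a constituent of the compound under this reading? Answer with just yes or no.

no

The top-level split is [valley quarry leather] [harvest chest]; the full structure is [[valley [quarry leather]] [harvest chest]].
"quarry leather harvest" straddles a constituent boundary, so it is not a single unit.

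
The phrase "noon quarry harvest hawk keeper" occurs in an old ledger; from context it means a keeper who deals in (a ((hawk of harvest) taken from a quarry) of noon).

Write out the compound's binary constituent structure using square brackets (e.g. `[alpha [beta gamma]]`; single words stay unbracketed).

Overall it is a kind of keeper; the modifier is "noon quarry harvest hawk".
Within "noon quarry harvest hawk", the head is "hawk" (specifically "quarry harvest hawk") and the modifier is "noon".
Within "quarry harvest hawk", the head is "hawk" (specifically "harvest hawk") and the modifier is "quarry".
Within "harvest hawk", the head is "hawk" and the modifier is "harvest".
So the structure is [[noon [quarry [harvest hawk]]] keeper].

[[noon [quarry [harvest hawk]]] keeper]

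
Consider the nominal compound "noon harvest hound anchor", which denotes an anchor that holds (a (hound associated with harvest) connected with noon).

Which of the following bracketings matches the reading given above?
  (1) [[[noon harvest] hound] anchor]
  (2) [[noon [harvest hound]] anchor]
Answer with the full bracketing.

[[noon [harvest hound]] anchor]

The paraphrase's head is the "anchor" part ("anchor"); its modifier is "noon harvest hound".
That top-level split, carried through the inner groups, gives [[noon [harvest hound]] anchor].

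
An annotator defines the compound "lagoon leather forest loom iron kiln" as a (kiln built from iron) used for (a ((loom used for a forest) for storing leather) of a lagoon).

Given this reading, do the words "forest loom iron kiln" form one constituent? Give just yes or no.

The top-level split is [lagoon leather forest loom] [iron kiln]; the full structure is [[lagoon [leather [forest loom]]] [iron kiln]].
"forest loom iron kiln" straddles a constituent boundary, so it is not a single unit.

no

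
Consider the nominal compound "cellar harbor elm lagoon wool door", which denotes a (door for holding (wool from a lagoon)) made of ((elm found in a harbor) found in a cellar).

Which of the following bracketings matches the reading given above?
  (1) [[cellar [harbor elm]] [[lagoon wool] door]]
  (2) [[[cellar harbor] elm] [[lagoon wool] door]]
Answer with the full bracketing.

The paraphrase's head is the "door" part ("lagoon wool door"); its modifier is "cellar harbor elm".
That top-level split, carried through the inner groups, gives [[cellar [harbor elm]] [[lagoon wool] door]].

[[cellar [harbor elm]] [[lagoon wool] door]]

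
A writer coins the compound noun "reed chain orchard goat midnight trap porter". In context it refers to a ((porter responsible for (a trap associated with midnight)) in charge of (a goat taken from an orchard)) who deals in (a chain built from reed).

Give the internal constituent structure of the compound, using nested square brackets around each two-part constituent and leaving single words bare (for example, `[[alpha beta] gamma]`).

At the top level: head "porter" (specifically "orchard goat midnight trap porter"); modifier "reed chain".
Within "reed chain", the head is "chain" and the modifier is "reed".
Within "orchard goat midnight trap porter", the head is "porter" (specifically "midnight trap porter") and the modifier is "orchard goat".
Within "orchard goat", the head is "goat" and the modifier is "orchard".
Within "midnight trap porter", the head is "porter" and the modifier is "midnight trap".
Within "midnight trap", the head is "trap" and the modifier is "midnight".
Assembled: [[reed chain] [[orchard goat] [[midnight trap] porter]]].

[[reed chain] [[orchard goat] [[midnight trap] porter]]]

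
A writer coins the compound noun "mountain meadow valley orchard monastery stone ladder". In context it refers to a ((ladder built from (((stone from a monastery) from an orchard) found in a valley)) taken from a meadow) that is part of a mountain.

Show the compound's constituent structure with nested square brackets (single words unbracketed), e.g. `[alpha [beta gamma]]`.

Whole compound: head "ladder" (specifically "meadow valley orchard monastery stone ladder"), modifier "mountain".
Within "meadow valley orchard monastery stone ladder", the head is "ladder" (specifically "valley orchard monastery stone ladder") and the modifier is "meadow".
Within "valley orchard monastery stone ladder", the head is "ladder" and the modifier is "valley orchard monastery stone".
Within "valley orchard monastery stone", the head is "stone" (specifically "orchard monastery stone") and the modifier is "valley".
Within "orchard monastery stone", the head is "stone" (specifically "monastery stone") and the modifier is "orchard".
Within "monastery stone", the head is "stone" and the modifier is "monastery".
So the structure is [mountain [meadow [[valley [orchard [monastery stone]]] ladder]]].

[mountain [meadow [[valley [orchard [monastery stone]]] ladder]]]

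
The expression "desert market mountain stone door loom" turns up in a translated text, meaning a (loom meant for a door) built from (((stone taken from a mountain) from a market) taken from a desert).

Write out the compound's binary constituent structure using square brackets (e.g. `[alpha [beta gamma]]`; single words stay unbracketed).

[[desert [market [mountain stone]]] [door loom]]

Whole compound: head "loom" (specifically "door loom"), modifier "desert market mountain stone".
Within "desert market mountain stone", the head is "stone" (specifically "market mountain stone") and the modifier is "desert".
Within "market mountain stone", the head is "stone" (specifically "mountain stone") and the modifier is "market".
Within "mountain stone", the head is "stone" and the modifier is "mountain".
Within "door loom", the head is "loom" and the modifier is "door".
Putting it together: [[desert [market [mountain stone]]] [door loom]].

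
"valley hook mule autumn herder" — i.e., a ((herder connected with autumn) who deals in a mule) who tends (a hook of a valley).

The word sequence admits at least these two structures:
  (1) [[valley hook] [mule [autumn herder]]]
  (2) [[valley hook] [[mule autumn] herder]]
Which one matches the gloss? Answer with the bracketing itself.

[[valley hook] [mule [autumn herder]]]

The paraphrase's head is the "herder" part ("mule autumn herder"); its modifier is "valley hook".
That top-level split, carried through the inner groups, gives [[valley hook] [mule [autumn herder]]].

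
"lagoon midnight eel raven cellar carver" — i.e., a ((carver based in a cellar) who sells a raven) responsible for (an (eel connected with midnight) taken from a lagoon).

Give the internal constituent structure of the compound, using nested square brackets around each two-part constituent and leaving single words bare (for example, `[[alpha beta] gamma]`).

[[lagoon [midnight eel]] [raven [cellar carver]]]

At the top level: head "carver" (specifically "raven cellar carver"); modifier "lagoon midnight eel".
"lagoon midnight eel" → head "eel" (specifically "midnight eel"), modifier "lagoon".
"midnight eel" → head "eel", modifier "midnight".
"raven cellar carver" → head "carver" (specifically "cellar carver"), modifier "raven".
"cellar carver" → head "carver", modifier "cellar".
So the structure is [[lagoon [midnight eel]] [raven [cellar carver]]].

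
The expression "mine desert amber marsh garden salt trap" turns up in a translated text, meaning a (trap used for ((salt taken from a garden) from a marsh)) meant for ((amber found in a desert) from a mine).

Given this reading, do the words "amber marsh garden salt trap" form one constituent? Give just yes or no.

The top-level split is [mine desert amber] [marsh garden salt trap]; the full structure is [[mine [desert amber]] [[marsh [garden salt]] trap]].
"amber marsh garden salt trap" straddles a constituent boundary, so it is not a single unit.

no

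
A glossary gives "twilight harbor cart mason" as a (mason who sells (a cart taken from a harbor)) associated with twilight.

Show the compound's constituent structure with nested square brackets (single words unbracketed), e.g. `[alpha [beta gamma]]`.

At the top level: head "mason" (specifically "harbor cart mason"); modifier "twilight".
Within "harbor cart mason", the head is "mason" and the modifier is "harbor cart".
Within "harbor cart", the head is "cart" and the modifier is "harbor".
Assembled: [twilight [[harbor cart] mason]].

[twilight [[harbor cart] mason]]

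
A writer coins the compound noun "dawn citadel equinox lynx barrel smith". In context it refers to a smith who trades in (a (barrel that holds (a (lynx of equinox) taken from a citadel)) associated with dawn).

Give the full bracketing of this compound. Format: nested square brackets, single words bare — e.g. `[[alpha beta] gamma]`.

[[dawn [[citadel [equinox lynx]] barrel]] smith]

At the top level: head "smith"; modifier "dawn citadel equinox lynx barrel".
Inside "dawn citadel equinox lynx barrel": head "barrel" (specifically "citadel equinox lynx barrel"), modifier "dawn".
Inside "citadel equinox lynx barrel": head "barrel", modifier "citadel equinox lynx".
Inside "citadel equinox lynx": head "lynx" (specifically "equinox lynx"), modifier "citadel".
Inside "equinox lynx": head "lynx", modifier "equinox".
Assembled: [[dawn [[citadel [equinox lynx]] barrel]] smith].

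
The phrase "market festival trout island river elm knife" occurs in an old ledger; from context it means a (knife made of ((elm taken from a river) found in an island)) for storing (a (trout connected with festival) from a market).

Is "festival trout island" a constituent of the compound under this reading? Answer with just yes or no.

no

The top-level split is [market festival trout] [island river elm knife]; the full structure is [[market [festival trout]] [[island [river elm]] knife]].
"festival trout island" straddles a constituent boundary, so it is not a single unit.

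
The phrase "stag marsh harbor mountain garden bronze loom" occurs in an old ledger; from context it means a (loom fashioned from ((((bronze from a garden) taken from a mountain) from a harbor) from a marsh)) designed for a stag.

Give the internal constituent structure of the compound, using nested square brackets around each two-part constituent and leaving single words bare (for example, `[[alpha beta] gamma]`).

[stag [[marsh [harbor [mountain [garden bronze]]]] loom]]

Overall it is a kind of loom (specifically "marsh harbor mountain garden bronze loom"); the modifier is "stag".
Inside "marsh harbor mountain garden bronze loom": head "loom", modifier "marsh harbor mountain garden bronze".
Inside "marsh harbor mountain garden bronze": head "bronze" (specifically "harbor mountain garden bronze"), modifier "marsh".
Inside "harbor mountain garden bronze": head "bronze" (specifically "mountain garden bronze"), modifier "harbor".
Inside "mountain garden bronze": head "bronze" (specifically "garden bronze"), modifier "mountain".
Inside "garden bronze": head "bronze", modifier "garden".
Putting it together: [stag [[marsh [harbor [mountain [garden bronze]]]] loom]].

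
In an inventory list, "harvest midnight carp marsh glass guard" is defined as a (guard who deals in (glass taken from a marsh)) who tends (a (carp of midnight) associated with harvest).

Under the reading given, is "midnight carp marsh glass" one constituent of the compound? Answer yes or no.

no

The top-level split is [harvest midnight carp] [marsh glass guard]; the full structure is [[harvest [midnight carp]] [[marsh glass] guard]].
"midnight carp marsh glass" straddles a constituent boundary, so it is not a single unit.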